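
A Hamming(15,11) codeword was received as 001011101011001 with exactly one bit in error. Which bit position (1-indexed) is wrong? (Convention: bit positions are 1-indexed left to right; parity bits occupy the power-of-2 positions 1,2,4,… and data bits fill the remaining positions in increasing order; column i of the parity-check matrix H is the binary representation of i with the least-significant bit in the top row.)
Syndrome s = H · r^T (mod 2), r = 001011101011001:
  s[0] = (101010101010101)·(001011101011001) mod 2 = 0+0+1+0+1+0+1+0+1+0+1+0+0+0+1 mod 2 = 0
  s[1] = (011001100110011)·(001011101011001) mod 2 = 0+0+1+0+0+1+1+0+0+0+1+0+0+0+1 mod 2 = 1
  s[2] = (000111100001111)·(001011101011001) mod 2 = 0+0+0+0+1+1+1+0+0+0+0+1+0+0+1 mod 2 = 1
  s[3] = (000000011111111)·(001011101011001) mod 2 = 0+0+0+0+0+0+0+0+1+0+1+1+0+0+1 mod 2 = 0
Syndrome = 0110
Column i of H is the binary representation of i, so the syndrome is the binary index of the flipped bit.
Read s = 0110 with s[0] as LSB: 0·2^0 + 1·2^1 + 1·2^2 + 0·2^3 = 6.
Error is at bit position 6.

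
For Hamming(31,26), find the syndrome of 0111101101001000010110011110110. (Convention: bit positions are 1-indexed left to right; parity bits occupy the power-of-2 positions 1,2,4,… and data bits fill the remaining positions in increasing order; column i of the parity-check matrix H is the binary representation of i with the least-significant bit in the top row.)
Syndrome s = H · r^T (mod 2), r = 0111101101001000010110011110110:
  s[0] = (1010101010101010101010101010101)·(0111101101001000010110011110110) mod 2 = 0+0+1+0+1+0+1+0+0+0+0+0+1+0+0+0+0+0+0+0+1+0+0+0+1+0+1+0+1+0+0 mod 2 = 0
  s[1] = (0110011001100110011001100110011)·(0111101101001000010110011110110) mod 2 = 0+1+1+0+0+0+1+0+0+1+0+0+0+0+0+0+0+1+0+0+0+0+0+0+0+1+1+0+0+1+0 mod 2 = 0
  s[2] = (0001111000011110000111100001111)·(0111101101001000010110011110110) mod 2 = 0+0+0+1+1+0+1+0+0+0+0+0+1+0+0+0+0+0+0+1+1+0+0+0+0+0+0+0+1+1+0 mod 2 = 0
  s[3] = (0000000111111110000000011111111)·(0111101101001000010110011110110) mod 2 = 0+0+0+0+0+0+0+1+0+1+0+0+1+0+0+0+0+0+0+0+0+0+0+1+1+1+1+0+1+1+0 mod 2 = 1
  s[4] = (0000000000000001111111111111111)·(0111101101001000010110011110110) mod 2 = 0+0+0+0+0+0+0+0+0+0+0+0+0+0+0+0+0+1+0+1+1+0+0+1+1+1+1+0+1+1+0 mod 2 = 1
Syndrome = 00011
Non-zero syndrome: error at position 24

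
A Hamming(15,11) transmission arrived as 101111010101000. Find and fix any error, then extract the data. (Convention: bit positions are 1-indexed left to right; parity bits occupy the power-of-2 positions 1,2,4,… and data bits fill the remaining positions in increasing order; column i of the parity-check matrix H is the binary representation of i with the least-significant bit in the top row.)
Syndrome s = H · r^T (mod 2), r = 101111010101000:
  s[0] = (101010101010101)·(101111010101000) mod 2 = 1+0+1+0+1+0+0+0+0+0+0+0+0+0+0 mod 2 = 1
  s[1] = (011001100110011)·(101111010101000) mod 2 = 0+0+1+0+0+1+0+0+0+1+0+0+0+0+0 mod 2 = 1
  s[2] = (000111100001111)·(101111010101000) mod 2 = 0+0+0+1+1+1+0+0+0+0+0+1+0+0+0 mod 2 = 0
  s[3] = (000000011111111)·(101111010101000) mod 2 = 0+0+0+0+0+0+0+1+0+1+0+1+0+0+0 mod 2 = 1
Syndrome = 1101
Column 11 of H equals this syndrome → error at bit 11 (1-indexed).
Flip bit 11: 101111010101000 → 101111010111000
Extract data bits at positions {3,5,6,7,9,10,11,12,13,14,15}: 11100111000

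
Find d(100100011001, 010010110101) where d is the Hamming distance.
XOR = 110110101100, count of 1s = 7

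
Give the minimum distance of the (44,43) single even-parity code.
d_min = 2 (flipping one data bit also flips the parity bit, so the two closest codewords differ in exactly 2 positions).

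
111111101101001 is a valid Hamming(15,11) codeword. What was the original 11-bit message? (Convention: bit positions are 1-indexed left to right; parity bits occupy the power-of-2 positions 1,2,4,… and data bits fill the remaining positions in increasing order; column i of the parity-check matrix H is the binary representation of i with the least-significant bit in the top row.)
Parity bits occupy power-of-2 positions; data bits are at positions {3,5,6,7,9,10,11,12,13,14,15} (1-indexed).
Extract: c[3]=1 c[5]=1 c[6]=1 c[7]=1 c[9]=1 c[10]=1 c[11]=0 c[12]=1 c[13]=0 c[14]=0 c[15]=1
Data = 11111101001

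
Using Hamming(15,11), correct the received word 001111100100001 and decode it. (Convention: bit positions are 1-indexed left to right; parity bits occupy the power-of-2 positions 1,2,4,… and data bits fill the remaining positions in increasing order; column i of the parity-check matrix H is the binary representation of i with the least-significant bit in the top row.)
Syndrome s = H · r^T (mod 2), r = 001111100100001:
  s[0] = (101010101010101)·(001111100100001) mod 2 = 0+0+1+0+1+0+1+0+0+0+0+0+0+0+1 mod 2 = 0
  s[1] = (011001100110011)·(001111100100001) mod 2 = 0+0+1+0+0+1+1+0+0+1+0+0+0+0+1 mod 2 = 1
  s[2] = (000111100001111)·(001111100100001) mod 2 = 0+0+0+1+1+1+1+0+0+0+0+0+0+0+1 mod 2 = 1
  s[3] = (000000011111111)·(001111100100001) mod 2 = 0+0+0+0+0+0+0+0+0+1+0+0+0+0+1 mod 2 = 0
Syndrome = 0110
Column 6 of H equals this syndrome → error at bit 6 (1-indexed).
Flip bit 6: 001111100100001 → 001110100100001
Extract data bits at positions {3,5,6,7,9,10,11,12,13,14,15}: 11010100001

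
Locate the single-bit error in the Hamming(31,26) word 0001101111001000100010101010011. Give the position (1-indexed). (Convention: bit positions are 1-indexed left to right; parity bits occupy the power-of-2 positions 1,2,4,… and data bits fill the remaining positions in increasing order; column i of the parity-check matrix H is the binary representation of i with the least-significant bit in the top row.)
Syndrome s = H · r^T (mod 2), r = 0001101111001000100010101010011:
  s[0] = (1010101010101010101010101010101)·(0001101111001000100010101010011) mod 2 = 0+0+0+0+1+0+1+0+1+0+0+0+1+0+0+0+1+0+0+0+1+0+1+0+1+0+1+0+0+0+1 mod 2 = 0
  s[1] = (0110011001100110011001100110011)·(0001101111001000100010101010011) mod 2 = 0+0+0+0+0+0+1+0+0+1+0+0+0+0+0+0+0+0+0+0+0+0+1+0+0+0+1+0+0+1+1 mod 2 = 0
  s[2] = (0001111000011110000111100001111)·(0001101111001000100010101010011) mod 2 = 0+0+0+1+1+0+1+0+0+0+0+0+1+0+0+0+0+0+0+0+1+0+1+0+0+0+0+0+0+1+1 mod 2 = 0
  s[3] = (0000000111111110000000011111111)·(0001101111001000100010101010011) mod 2 = 0+0+0+0+0+0+0+1+1+1+0+0+1+0+0+0+0+0+0+0+0+0+0+0+1+0+1+0+0+1+1 mod 2 = 0
  s[4] = (0000000000000001111111111111111)·(0001101111001000100010101010011) mod 2 = 0+0+0+0+0+0+0+0+0+0+0+0+0+0+0+0+1+0+0+0+1+0+1+0+1+0+1+0+0+1+1 mod 2 = 1
Syndrome = 00001
Column i of H is the binary representation of i, so the syndrome is the binary index of the flipped bit.
Read s = 00001 with s[0] as LSB: 0·2^0 + 0·2^1 + 0·2^2 + 0·2^3 + 1·2^4 = 16.
Error is at bit position 16.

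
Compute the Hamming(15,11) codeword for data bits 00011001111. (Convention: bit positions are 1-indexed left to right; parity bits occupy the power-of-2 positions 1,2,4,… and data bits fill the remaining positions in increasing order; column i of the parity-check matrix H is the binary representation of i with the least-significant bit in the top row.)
Codeword c = d · G (mod 2), d = 00011001111:
  c[0] = d·G[:,0] = (00011001111)·(11011010101) mod 2 = 0+0+0+1+1+0+0+0+1+0+1 mod 2 = 0
  c[1] = d·G[:,1] = (00011001111)·(10110110011) mod 2 = 0+0+0+1+0+0+0+0+0+1+1 mod 2 = 1
  c[2] = d·G[:,2] = (00011001111)·(10000000000) mod 2 = 0+0+0+0+0+0+0+0+0+0+0 mod 2 = 0
  c[3] = d·G[:,3] = (00011001111)·(01110001111) mod 2 = 0+0+0+1+0+0+0+1+1+1+1 mod 2 = 1
  c[4] = d·G[:,4] = (00011001111)·(01000000000) mod 2 = 0+0+0+0+0+0+0+0+0+0+0 mod 2 = 0
  c[5] = d·G[:,5] = (00011001111)·(00100000000) mod 2 = 0+0+0+0+0+0+0+0+0+0+0 mod 2 = 0
  c[6] = d·G[:,6] = (00011001111)·(00010000000) mod 2 = 0+0+0+1+0+0+0+0+0+0+0 mod 2 = 1
  c[7] = d·G[:,7] = (00011001111)·(00001111111) mod 2 = 0+0+0+0+1+0+0+1+1+1+1 mod 2 = 1
  c[8] = d·G[:,8] = (00011001111)·(00001000000) mod 2 = 0+0+0+0+1+0+0+0+0+0+0 mod 2 = 1
  c[9] = d·G[:,9] = (00011001111)·(00000100000) mod 2 = 0+0+0+0+0+0+0+0+0+0+0 mod 2 = 0
  c[10] = d·G[:,10] = (00011001111)·(00000010000) mod 2 = 0+0+0+0+0+0+0+0+0+0+0 mod 2 = 0
  c[11] = d·G[:,11] = (00011001111)·(00000001000) mod 2 = 0+0+0+0+0+0+0+1+0+0+0 mod 2 = 1
  c[12] = d·G[:,12] = (00011001111)·(00000000100) mod 2 = 0+0+0+0+0+0+0+0+1+0+0 mod 2 = 1
  c[13] = d·G[:,13] = (00011001111)·(00000000010) mod 2 = 0+0+0+0+0+0+0+0+0+1+0 mod 2 = 1
  c[14] = d·G[:,14] = (00011001111)·(00000000001) mod 2 = 0+0+0+0+0+0+0+0+0+0+1 mod 2 = 1
Codeword = 010100111001111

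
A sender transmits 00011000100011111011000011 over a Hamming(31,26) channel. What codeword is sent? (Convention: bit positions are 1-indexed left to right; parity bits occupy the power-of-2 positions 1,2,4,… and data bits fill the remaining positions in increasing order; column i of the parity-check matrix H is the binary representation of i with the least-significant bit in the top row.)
Codeword c = d · G (mod 2), d = 00011000100011111011000011:
  c[0] = d·G[:,0] = (00011000100011111011000011)·(11011010101101010101010101) mod 2 = 0+0+0+1+1+0+0+0+1+0+0+0+0+1+0+1+0+0+0+1+0+0+0+0+0+1 mod 2 = 1
  c[1] = d·G[:,1] = (00011000100011111011000011)·(10110110011011001100110011) mod 2 = 0+0+0+1+0+0+0+0+0+0+0+0+1+1+0+0+1+0+0+0+0+0+0+0+1+1 mod 2 = 0
  c[2] = d·G[:,2] = (00011000100011111011000011)·(10000000000000000000000000) mod 2 = 0+0+0+0+0+0+0+0+0+0+0+0+0+0+0+0+0+0+0+0+0+0+0+0+0+0 mod 2 = 0
  c[3] = d·G[:,3] = (00011000100011111011000011)·(01110001111000111100001111) mod 2 = 0+0+0+1+0+0+0+0+1+0+0+0+0+0+1+1+1+0+0+0+0+0+0+0+1+1 mod 2 = 1
  c[4] = d·G[:,4] = (00011000100011111011000011)·(01000000000000000000000000) mod 2 = 0+0+0+0+0+0+0+0+0+0+0+0+0+0+0+0+0+0+0+0+0+0+0+0+0+0 mod 2 = 0
  c[5] = d·G[:,5] = (00011000100011111011000011)·(00100000000000000000000000) mod 2 = 0+0+0+0+0+0+0+0+0+0+0+0+0+0+0+0+0+0+0+0+0+0+0+0+0+0 mod 2 = 0
  c[6] = d·G[:,6] = (00011000100011111011000011)·(00010000000000000000000000) mod 2 = 0+0+0+1+0+0+0+0+0+0+0+0+0+0+0+0+0+0+0+0+0+0+0+0+0+0 mod 2 = 1
  c[7] = d·G[:,7] = (00011000100011111011000011)·(00001111111000000011111111) mod 2 = 0+0+0+0+1+0+0+0+1+0+0+0+0+0+0+0+0+0+1+1+0+0+0+0+1+1 mod 2 = 0
  c[8] = d·G[:,8] = (00011000100011111011000011)·(00001000000000000000000000) mod 2 = 0+0+0+0+1+0+0+0+0+0+0+0+0+0+0+0+0+0+0+0+0+0+0+0+0+0 mod 2 = 1
  c[9] = d·G[:,9] = (00011000100011111011000011)·(00000100000000000000000000) mod 2 = 0+0+0+0+0+0+0+0+0+0+0+0+0+0+0+0+0+0+0+0+0+0+0+0+0+0 mod 2 = 0
  c[10] = d·G[:,10] = (00011000100011111011000011)·(00000010000000000000000000) mod 2 = 0+0+0+0+0+0+0+0+0+0+0+0+0+0+0+0+0+0+0+0+0+0+0+0+0+0 mod 2 = 0
  c[11] = d·G[:,11] = (00011000100011111011000011)·(00000001000000000000000000) mod 2 = 0+0+0+0+0+0+0+0+0+0+0+0+0+0+0+0+0+0+0+0+0+0+0+0+0+0 mod 2 = 0
  c[12] = d·G[:,12] = (00011000100011111011000011)·(00000000100000000000000000) mod 2 = 0+0+0+0+0+0+0+0+1+0+0+0+0+0+0+0+0+0+0+0+0+0+0+0+0+0 mod 2 = 1
  c[13] = d·G[:,13] = (00011000100011111011000011)·(00000000010000000000000000) mod 2 = 0+0+0+0+0+0+0+0+0+0+0+0+0+0+0+0+0+0+0+0+0+0+0+0+0+0 mod 2 = 0
  c[14] = d·G[:,14] = (00011000100011111011000011)·(00000000001000000000000000) mod 2 = 0+0+0+0+0+0+0+0+0+0+0+0+0+0+0+0+0+0+0+0+0+0+0+0+0+0 mod 2 = 0
  c[15] = d·G[:,15] = (00011000100011111011000011)·(00000000000111111111111111) mod 2 = 0+0+0+0+0+0+0+0+0+0+0+0+1+1+1+1+1+0+1+1+0+0+0+0+1+1 mod 2 = 1
  c[16] = d·G[:,16] = (00011000100011111011000011)·(00000000000100000000000000) mod 2 = 0+0+0+0+0+0+0+0+0+0+0+0+0+0+0+0+0+0+0+0+0+0+0+0+0+0 mod 2 = 0
  c[17] = d·G[:,17] = (00011000100011111011000011)·(00000000000010000000000000) mod 2 = 0+0+0+0+0+0+0+0+0+0+0+0+1+0+0+0+0+0+0+0+0+0+0+0+0+0 mod 2 = 1
  c[18] = d·G[:,18] = (00011000100011111011000011)·(00000000000001000000000000) mod 2 = 0+0+0+0+0+0+0+0+0+0+0+0+0+1+0+0+0+0+0+0+0+0+0+0+0+0 mod 2 = 1
  c[19] = d·G[:,19] = (00011000100011111011000011)·(00000000000000100000000000) mod 2 = 0+0+0+0+0+0+0+0+0+0+0+0+0+0+1+0+0+0+0+0+0+0+0+0+0+0 mod 2 = 1
  c[20] = d·G[:,20] = (00011000100011111011000011)·(00000000000000010000000000) mod 2 = 0+0+0+0+0+0+0+0+0+0+0+0+0+0+0+1+0+0+0+0+0+0+0+0+0+0 mod 2 = 1
  c[21] = d·G[:,21] = (00011000100011111011000011)·(00000000000000001000000000) mod 2 = 0+0+0+0+0+0+0+0+0+0+0+0+0+0+0+0+1+0+0+0+0+0+0+0+0+0 mod 2 = 1
  c[22] = d·G[:,22] = (00011000100011111011000011)·(00000000000000000100000000) mod 2 = 0+0+0+0+0+0+0+0+0+0+0+0+0+0+0+0+0+0+0+0+0+0+0+0+0+0 mod 2 = 0
  c[23] = d·G[:,23] = (00011000100011111011000011)·(00000000000000000010000000) mod 2 = 0+0+0+0+0+0+0+0+0+0+0+0+0+0+0+0+0+0+1+0+0+0+0+0+0+0 mod 2 = 1
  c[24] = d·G[:,24] = (00011000100011111011000011)·(00000000000000000001000000) mod 2 = 0+0+0+0+0+0+0+0+0+0+0+0+0+0+0+0+0+0+0+1+0+0+0+0+0+0 mod 2 = 1
  c[25] = d·G[:,25] = (00011000100011111011000011)·(00000000000000000000100000) mod 2 = 0+0+0+0+0+0+0+0+0+0+0+0+0+0+0+0+0+0+0+0+0+0+0+0+0+0 mod 2 = 0
  c[26] = d·G[:,26] = (00011000100011111011000011)·(00000000000000000000010000) mod 2 = 0+0+0+0+0+0+0+0+0+0+0+0+0+0+0+0+0+0+0+0+0+0+0+0+0+0 mod 2 = 0
  c[27] = d·G[:,27] = (00011000100011111011000011)·(00000000000000000000001000) mod 2 = 0+0+0+0+0+0+0+0+0+0+0+0+0+0+0+0+0+0+0+0+0+0+0+0+0+0 mod 2 = 0
  c[28] = d·G[:,28] = (00011000100011111011000011)·(00000000000000000000000100) mod 2 = 0+0+0+0+0+0+0+0+0+0+0+0+0+0+0+0+0+0+0+0+0+0+0+0+0+0 mod 2 = 0
  c[29] = d·G[:,29] = (00011000100011111011000011)·(00000000000000000000000010) mod 2 = 0+0+0+0+0+0+0+0+0+0+0+0+0+0+0+0+0+0+0+0+0+0+0+0+1+0 mod 2 = 1
  c[30] = d·G[:,30] = (00011000100011111011000011)·(00000000000000000000000001) mod 2 = 0+0+0+0+0+0+0+0+0+0+0+0+0+0+0+0+0+0+0+0+0+0+0+0+0+1 mod 2 = 1
Codeword = 1001001010001001011111011000011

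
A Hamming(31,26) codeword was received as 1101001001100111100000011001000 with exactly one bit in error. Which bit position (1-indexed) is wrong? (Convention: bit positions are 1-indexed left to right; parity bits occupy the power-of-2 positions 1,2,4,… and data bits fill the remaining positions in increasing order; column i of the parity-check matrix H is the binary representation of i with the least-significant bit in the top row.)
Syndrome s = H · r^T (mod 2), r = 1101001001100111100000011001000:
  s[0] = (1010101010101010101010101010101)·(1101001001100111100000011001000) mod 2 = 1+0+0+0+0+0+1+0+0+0+1+0+0+0+1+0+1+0+0+0+0+0+0+0+1+0+0+0+0+0+0 mod 2 = 0
  s[1] = (0110011001100110011001100110011)·(1101001001100111100000011001000) mod 2 = 0+1+0+0+0+0+1+0+0+1+1+0+0+1+1+0+0+0+0+0+0+0+0+0+0+0+0+0+0+0+0 mod 2 = 0
  s[2] = (0001111000011110000111100001111)·(1101001001100111100000011001000) mod 2 = 0+0+0+1+0+0+1+0+0+0+0+0+0+1+1+0+0+0+0+0+0+0+0+0+0+0+0+1+0+0+0 mod 2 = 1
  s[3] = (0000000111111110000000011111111)·(1101001001100111100000011001000) mod 2 = 0+0+0+0+0+0+0+0+0+1+1+0+0+1+1+0+0+0+0+0+0+0+0+1+1+0+0+1+0+0+0 mod 2 = 1
  s[4] = (0000000000000001111111111111111)·(1101001001100111100000011001000) mod 2 = 0+0+0+0+0+0+0+0+0+0+0+0+0+0+0+1+1+0+0+0+0+0+0+1+1+0+0+1+0+0+0 mod 2 = 1
Syndrome = 00111
Column i of H is the binary representation of i, so the syndrome is the binary index of the flipped bit.
Read s = 00111 with s[0] as LSB: 0·2^0 + 0·2^1 + 1·2^2 + 1·2^3 + 1·2^4 = 28.
Error is at bit position 28.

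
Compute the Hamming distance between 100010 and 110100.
XOR = 010110, count of 1s = 3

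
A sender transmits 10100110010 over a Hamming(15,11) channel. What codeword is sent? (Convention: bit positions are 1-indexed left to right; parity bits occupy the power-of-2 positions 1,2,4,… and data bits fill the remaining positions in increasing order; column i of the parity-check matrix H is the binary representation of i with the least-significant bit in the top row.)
Codeword c = d · G (mod 2), d = 10100110010:
  c[0] = d·G[:,0] = (10100110010)·(11011010101) mod 2 = 1+0+0+0+0+0+1+0+0+0+0 mod 2 = 0
  c[1] = d·G[:,1] = (10100110010)·(10110110011) mod 2 = 1+0+1+0+0+1+1+0+0+1+0 mod 2 = 1
  c[2] = d·G[:,2] = (10100110010)·(10000000000) mod 2 = 1+0+0+0+0+0+0+0+0+0+0 mod 2 = 1
  c[3] = d·G[:,3] = (10100110010)·(01110001111) mod 2 = 0+0+1+0+0+0+0+0+0+1+0 mod 2 = 0
  c[4] = d·G[:,4] = (10100110010)·(01000000000) mod 2 = 0+0+0+0+0+0+0+0+0+0+0 mod 2 = 0
  c[5] = d·G[:,5] = (10100110010)·(00100000000) mod 2 = 0+0+1+0+0+0+0+0+0+0+0 mod 2 = 1
  c[6] = d·G[:,6] = (10100110010)·(00010000000) mod 2 = 0+0+0+0+0+0+0+0+0+0+0 mod 2 = 0
  c[7] = d·G[:,7] = (10100110010)·(00001111111) mod 2 = 0+0+0+0+0+1+1+0+0+1+0 mod 2 = 1
  c[8] = d·G[:,8] = (10100110010)·(00001000000) mod 2 = 0+0+0+0+0+0+0+0+0+0+0 mod 2 = 0
  c[9] = d·G[:,9] = (10100110010)·(00000100000) mod 2 = 0+0+0+0+0+1+0+0+0+0+0 mod 2 = 1
  c[10] = d·G[:,10] = (10100110010)·(00000010000) mod 2 = 0+0+0+0+0+0+1+0+0+0+0 mod 2 = 1
  c[11] = d·G[:,11] = (10100110010)·(00000001000) mod 2 = 0+0+0+0+0+0+0+0+0+0+0 mod 2 = 0
  c[12] = d·G[:,12] = (10100110010)·(00000000100) mod 2 = 0+0+0+0+0+0+0+0+0+0+0 mod 2 = 0
  c[13] = d·G[:,13] = (10100110010)·(00000000010) mod 2 = 0+0+0+0+0+0+0+0+0+1+0 mod 2 = 1
  c[14] = d·G[:,14] = (10100110010)·(00000000001) mod 2 = 0+0+0+0+0+0+0+0+0+0+0 mod 2 = 0
Codeword = 011001010110010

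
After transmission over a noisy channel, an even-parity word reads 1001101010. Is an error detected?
Sum of received bits: 1+0+0+1+1+0+1+0+1+0 = 5; 5 mod 2 = 1. Result is 1 ≠ 0 → error detected.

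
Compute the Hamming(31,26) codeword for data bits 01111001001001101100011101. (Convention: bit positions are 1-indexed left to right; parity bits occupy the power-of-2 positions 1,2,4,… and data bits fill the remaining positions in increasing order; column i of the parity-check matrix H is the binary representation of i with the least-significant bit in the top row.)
Codeword c = d · G (mod 2), d = 01111001001001101100011101:
  c[0] = d·G[:,0] = (01111001001001101100011101)·(11011010101101010101010101) mod 2 = 0+1+0+1+1+0+0+0+0+0+1+0+0+1+0+0+0+1+0+0+0+1+0+1+0+1 mod 2 = 1
  c[1] = d·G[:,1] = (01111001001001101100011101)·(10110110011011001100110011) mod 2 = 0+0+1+1+0+0+0+0+0+0+1+0+0+1+0+0+1+1+0+0+0+1+0+0+0+1 mod 2 = 0
  c[2] = d·G[:,2] = (01111001001001101100011101)·(10000000000000000000000000) mod 2 = 0+0+0+0+0+0+0+0+0+0+0+0+0+0+0+0+0+0+0+0+0+0+0+0+0+0 mod 2 = 0
  c[3] = d·G[:,3] = (01111001001001101100011101)·(01110001111000111100001111) mod 2 = 0+1+1+1+0+0+0+1+0+0+1+0+0+0+1+0+1+1+0+0+0+0+1+1+0+1 mod 2 = 1
  c[4] = d·G[:,4] = (01111001001001101100011101)·(01000000000000000000000000) mod 2 = 0+1+0+0+0+0+0+0+0+0+0+0+0+0+0+0+0+0+0+0+0+0+0+0+0+0 mod 2 = 1
  c[5] = d·G[:,5] = (01111001001001101100011101)·(00100000000000000000000000) mod 2 = 0+0+1+0+0+0+0+0+0+0+0+0+0+0+0+0+0+0+0+0+0+0+0+0+0+0 mod 2 = 1
  c[6] = d·G[:,6] = (01111001001001101100011101)·(00010000000000000000000000) mod 2 = 0+0+0+1+0+0+0+0+0+0+0+0+0+0+0+0+0+0+0+0+0+0+0+0+0+0 mod 2 = 1
  c[7] = d·G[:,7] = (01111001001001101100011101)·(00001111111000000011111111) mod 2 = 0+0+0+0+1+0+0+1+0+0+1+0+0+0+0+0+0+0+0+0+0+1+1+1+0+1 mod 2 = 1
  c[8] = d·G[:,8] = (01111001001001101100011101)·(00001000000000000000000000) mod 2 = 0+0+0+0+1+0+0+0+0+0+0+0+0+0+0+0+0+0+0+0+0+0+0+0+0+0 mod 2 = 1
  c[9] = d·G[:,9] = (01111001001001101100011101)·(00000100000000000000000000) mod 2 = 0+0+0+0+0+0+0+0+0+0+0+0+0+0+0+0+0+0+0+0+0+0+0+0+0+0 mod 2 = 0
  c[10] = d·G[:,10] = (01111001001001101100011101)·(00000010000000000000000000) mod 2 = 0+0+0+0+0+0+0+0+0+0+0+0+0+0+0+0+0+0+0+0+0+0+0+0+0+0 mod 2 = 0
  c[11] = d·G[:,11] = (01111001001001101100011101)·(00000001000000000000000000) mod 2 = 0+0+0+0+0+0+0+1+0+0+0+0+0+0+0+0+0+0+0+0+0+0+0+0+0+0 mod 2 = 1
  c[12] = d·G[:,12] = (01111001001001101100011101)·(00000000100000000000000000) mod 2 = 0+0+0+0+0+0+0+0+0+0+0+0+0+0+0+0+0+0+0+0+0+0+0+0+0+0 mod 2 = 0
  c[13] = d·G[:,13] = (01111001001001101100011101)·(00000000010000000000000000) mod 2 = 0+0+0+0+0+0+0+0+0+0+0+0+0+0+0+0+0+0+0+0+0+0+0+0+0+0 mod 2 = 0
  c[14] = d·G[:,14] = (01111001001001101100011101)·(00000000001000000000000000) mod 2 = 0+0+0+0+0+0+0+0+0+0+1+0+0+0+0+0+0+0+0+0+0+0+0+0+0+0 mod 2 = 1
  c[15] = d·G[:,15] = (01111001001001101100011101)·(00000000000111111111111111) mod 2 = 0+0+0+0+0+0+0+0+0+0+0+0+0+1+1+0+1+1+0+0+0+1+1+1+0+1 mod 2 = 0
  c[16] = d·G[:,16] = (01111001001001101100011101)·(00000000000100000000000000) mod 2 = 0+0+0+0+0+0+0+0+0+0+0+0+0+0+0+0+0+0+0+0+0+0+0+0+0+0 mod 2 = 0
  c[17] = d·G[:,17] = (01111001001001101100011101)·(00000000000010000000000000) mod 2 = 0+0+0+0+0+0+0+0+0+0+0+0+0+0+0+0+0+0+0+0+0+0+0+0+0+0 mod 2 = 0
  c[18] = d·G[:,18] = (01111001001001101100011101)·(00000000000001000000000000) mod 2 = 0+0+0+0+0+0+0+0+0+0+0+0+0+1+0+0+0+0+0+0+0+0+0+0+0+0 mod 2 = 1
  c[19] = d·G[:,19] = (01111001001001101100011101)·(00000000000000100000000000) mod 2 = 0+0+0+0+0+0+0+0+0+0+0+0+0+0+1+0+0+0+0+0+0+0+0+0+0+0 mod 2 = 1
  c[20] = d·G[:,20] = (01111001001001101100011101)·(00000000000000010000000000) mod 2 = 0+0+0+0+0+0+0+0+0+0+0+0+0+0+0+0+0+0+0+0+0+0+0+0+0+0 mod 2 = 0
  c[21] = d·G[:,21] = (01111001001001101100011101)·(00000000000000001000000000) mod 2 = 0+0+0+0+0+0+0+0+0+0+0+0+0+0+0+0+1+0+0+0+0+0+0+0+0+0 mod 2 = 1
  c[22] = d·G[:,22] = (01111001001001101100011101)·(00000000000000000100000000) mod 2 = 0+0+0+0+0+0+0+0+0+0+0+0+0+0+0+0+0+1+0+0+0+0+0+0+0+0 mod 2 = 1
  c[23] = d·G[:,23] = (01111001001001101100011101)·(00000000000000000010000000) mod 2 = 0+0+0+0+0+0+0+0+0+0+0+0+0+0+0+0+0+0+0+0+0+0+0+0+0+0 mod 2 = 0
  c[24] = d·G[:,24] = (01111001001001101100011101)·(00000000000000000001000000) mod 2 = 0+0+0+0+0+0+0+0+0+0+0+0+0+0+0+0+0+0+0+0+0+0+0+0+0+0 mod 2 = 0
  c[25] = d·G[:,25] = (01111001001001101100011101)·(00000000000000000000100000) mod 2 = 0+0+0+0+0+0+0+0+0+0+0+0+0+0+0+0+0+0+0+0+0+0+0+0+0+0 mod 2 = 0
  c[26] = d·G[:,26] = (01111001001001101100011101)·(00000000000000000000010000) mod 2 = 0+0+0+0+0+0+0+0+0+0+0+0+0+0+0+0+0+0+0+0+0+1+0+0+0+0 mod 2 = 1
  c[27] = d·G[:,27] = (01111001001001101100011101)·(00000000000000000000001000) mod 2 = 0+0+0+0+0+0+0+0+0+0+0+0+0+0+0+0+0+0+0+0+0+0+1+0+0+0 mod 2 = 1
  c[28] = d·G[:,28] = (01111001001001101100011101)·(00000000000000000000000100) mod 2 = 0+0+0+0+0+0+0+0+0+0+0+0+0+0+0+0+0+0+0+0+0+0+0+1+0+0 mod 2 = 1
  c[29] = d·G[:,29] = (01111001001001101100011101)·(00000000000000000000000010) mod 2 = 0+0+0+0+0+0+0+0+0+0+0+0+0+0+0+0+0+0+0+0+0+0+0+0+0+0 mod 2 = 0
  c[30] = d·G[:,30] = (01111001001001101100011101)·(00000000000000000000000001) mod 2 = 0+0+0+0+0+0+0+0+0+0+0+0+0+0+0+0+0+0+0+0+0+0+0+0+0+1 mod 2 = 1
Codeword = 1001111110010010001101100011101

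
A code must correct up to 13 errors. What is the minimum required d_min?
Correcting t errors requires d_min ≥ 2t + 1 = 2·13 + 1 = 27.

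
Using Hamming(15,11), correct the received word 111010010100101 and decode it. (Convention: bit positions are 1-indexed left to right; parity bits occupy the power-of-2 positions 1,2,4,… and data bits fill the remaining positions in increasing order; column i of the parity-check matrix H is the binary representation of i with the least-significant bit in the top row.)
Syndrome s = H · r^T (mod 2), r = 111010010100101:
  s[0] = (101010101010101)·(111010010100101) mod 2 = 1+0+1+0+1+0+0+0+0+0+0+0+1+0+1 mod 2 = 1
  s[1] = (011001100110011)·(111010010100101) mod 2 = 0+1+1+0+0+0+0+0+0+1+0+0+0+0+1 mod 2 = 0
  s[2] = (000111100001111)·(111010010100101) mod 2 = 0+0+0+0+1+0+0+0+0+0+0+0+1+0+1 mod 2 = 1
  s[3] = (000000011111111)·(111010010100101) mod 2 = 0+0+0+0+0+0+0+1+0+1+0+0+1+0+1 mod 2 = 0
Syndrome = 1010
Column 5 of H equals this syndrome → error at bit 5 (1-indexed).
Flip bit 5: 111010010100101 → 111000010100101
Extract data bits at positions {3,5,6,7,9,10,11,12,13,14,15}: 10000100101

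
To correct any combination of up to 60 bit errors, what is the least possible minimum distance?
Correcting t errors requires d_min ≥ 2t + 1 = 2·60 + 1 = 121.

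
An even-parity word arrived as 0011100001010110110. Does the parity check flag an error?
Sum of received bits: 0+0+1+1+1+0+0+0+0+1+0+1+0+1+1+0+1+1+0 = 9; 9 mod 2 = 1. Result is 1 ≠ 0 → error detected.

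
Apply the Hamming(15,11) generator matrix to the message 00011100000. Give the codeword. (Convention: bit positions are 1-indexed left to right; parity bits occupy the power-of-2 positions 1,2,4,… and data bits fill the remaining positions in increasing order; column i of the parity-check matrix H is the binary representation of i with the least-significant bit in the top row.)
Codeword c = d · G (mod 2), d = 00011100000:
  c[0] = d·G[:,0] = (00011100000)·(11011010101) mod 2 = 0+0+0+1+1+0+0+0+0+0+0 mod 2 = 0
  c[1] = d·G[:,1] = (00011100000)·(10110110011) mod 2 = 0+0+0+1+0+1+0+0+0+0+0 mod 2 = 0
  c[2] = d·G[:,2] = (00011100000)·(10000000000) mod 2 = 0+0+0+0+0+0+0+0+0+0+0 mod 2 = 0
  c[3] = d·G[:,3] = (00011100000)·(01110001111) mod 2 = 0+0+0+1+0+0+0+0+0+0+0 mod 2 = 1
  c[4] = d·G[:,4] = (00011100000)·(01000000000) mod 2 = 0+0+0+0+0+0+0+0+0+0+0 mod 2 = 0
  c[5] = d·G[:,5] = (00011100000)·(00100000000) mod 2 = 0+0+0+0+0+0+0+0+0+0+0 mod 2 = 0
  c[6] = d·G[:,6] = (00011100000)·(00010000000) mod 2 = 0+0+0+1+0+0+0+0+0+0+0 mod 2 = 1
  c[7] = d·G[:,7] = (00011100000)·(00001111111) mod 2 = 0+0+0+0+1+1+0+0+0+0+0 mod 2 = 0
  c[8] = d·G[:,8] = (00011100000)·(00001000000) mod 2 = 0+0+0+0+1+0+0+0+0+0+0 mod 2 = 1
  c[9] = d·G[:,9] = (00011100000)·(00000100000) mod 2 = 0+0+0+0+0+1+0+0+0+0+0 mod 2 = 1
  c[10] = d·G[:,10] = (00011100000)·(00000010000) mod 2 = 0+0+0+0+0+0+0+0+0+0+0 mod 2 = 0
  c[11] = d·G[:,11] = (00011100000)·(00000001000) mod 2 = 0+0+0+0+0+0+0+0+0+0+0 mod 2 = 0
  c[12] = d·G[:,12] = (00011100000)·(00000000100) mod 2 = 0+0+0+0+0+0+0+0+0+0+0 mod 2 = 0
  c[13] = d·G[:,13] = (00011100000)·(00000000010) mod 2 = 0+0+0+0+0+0+0+0+0+0+0 mod 2 = 0
  c[14] = d·G[:,14] = (00011100000)·(00000000001) mod 2 = 0+0+0+0+0+0+0+0+0+0+0 mod 2 = 0
Codeword = 000100101100000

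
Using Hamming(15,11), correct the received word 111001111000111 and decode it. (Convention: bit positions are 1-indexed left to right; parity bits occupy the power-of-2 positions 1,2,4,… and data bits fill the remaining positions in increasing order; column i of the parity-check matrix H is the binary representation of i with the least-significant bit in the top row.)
Syndrome s = H · r^T (mod 2), r = 111001111000111:
  s[0] = (101010101010101)·(111001111000111) mod 2 = 1+0+1+0+0+0+1+0+1+0+0+0+1+0+1 mod 2 = 0
  s[1] = (011001100110011)·(111001111000111) mod 2 = 0+1+1+0+0+1+1+0+0+0+0+0+0+1+1 mod 2 = 0
  s[2] = (000111100001111)·(111001111000111) mod 2 = 0+0+0+0+0+1+1+0+0+0+0+0+1+1+1 mod 2 = 1
  s[3] = (000000011111111)·(111001111000111) mod 2 = 0+0+0+0+0+0+0+1+1+0+0+0+1+1+1 mod 2 = 1
Syndrome = 0011
Column 12 of H equals this syndrome → error at bit 12 (1-indexed).
Flip bit 12: 111001111000111 → 111001111001111
Extract data bits at positions {3,5,6,7,9,10,11,12,13,14,15}: 10111001111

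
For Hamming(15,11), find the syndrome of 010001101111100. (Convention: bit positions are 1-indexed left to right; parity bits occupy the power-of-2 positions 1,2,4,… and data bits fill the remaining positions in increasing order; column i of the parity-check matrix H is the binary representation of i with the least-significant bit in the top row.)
Syndrome s = H · r^T (mod 2), r = 010001101111100:
  s[0] = (101010101010101)·(010001101111100) mod 2 = 0+0+0+0+0+0+1+0+1+0+1+0+1+0+0 mod 2 = 0
  s[1] = (011001100110011)·(010001101111100) mod 2 = 0+1+0+0+0+1+1+0+0+1+1+0+0+0+0 mod 2 = 1
  s[2] = (000111100001111)·(010001101111100) mod 2 = 0+0+0+0+0+1+1+0+0+0+0+1+1+0+0 mod 2 = 0
  s[3] = (000000011111111)·(010001101111100) mod 2 = 0+0+0+0+0+0+0+0+1+1+1+1+1+0+0 mod 2 = 1
Syndrome = 0101
Non-zero syndrome: error at position 10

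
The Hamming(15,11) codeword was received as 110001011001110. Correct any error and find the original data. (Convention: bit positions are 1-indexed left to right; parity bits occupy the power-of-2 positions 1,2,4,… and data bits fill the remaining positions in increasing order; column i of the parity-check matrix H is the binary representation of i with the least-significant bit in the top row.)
Syndrome s = H · r^T (mod 2), r = 110001011001110:
  s[0] = (101010101010101)·(110001011001110) mod 2 = 1+0+0+0+0+0+0+0+1+0+0+0+1+0+0 mod 2 = 1
  s[1] = (011001100110011)·(110001011001110) mod 2 = 0+1+0+0+0+1+0+0+0+0+0+0+0+1+0 mod 2 = 1
  s[2] = (000111100001111)·(110001011001110) mod 2 = 0+0+0+0+0+1+0+0+0+0+0+1+1+1+0 mod 2 = 0
  s[3] = (000000011111111)·(110001011001110) mod 2 = 0+0+0+0+0+0+0+1+1+0+0+1+1+1+0 mod 2 = 1
Syndrome = 1101
Column 11 of H equals this syndrome → error at bit 11 (1-indexed).
Flip bit 11: 110001011001110 → 110001011011110
Extract data bits at positions {3,5,6,7,9,10,11,12,13,14,15}: 00101011110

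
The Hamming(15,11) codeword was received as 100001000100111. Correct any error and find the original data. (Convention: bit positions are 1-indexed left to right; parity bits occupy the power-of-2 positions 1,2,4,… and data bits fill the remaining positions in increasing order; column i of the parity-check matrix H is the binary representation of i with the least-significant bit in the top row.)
Syndrome s = H · r^T (mod 2), r = 100001000100111:
  s[0] = (101010101010101)·(100001000100111) mod 2 = 1+0+0+0+0+0+0+0+0+0+0+0+1+0+1 mod 2 = 1
  s[1] = (011001100110011)·(100001000100111) mod 2 = 0+0+0+0+0+1+0+0+0+1+0+0+0+1+1 mod 2 = 0
  s[2] = (000111100001111)·(100001000100111) mod 2 = 0+0+0+0+0+1+0+0+0+0+0+0+1+1+1 mod 2 = 0
  s[3] = (000000011111111)·(100001000100111) mod 2 = 0+0+0+0+0+0+0+0+0+1+0+0+1+1+1 mod 2 = 0
Syndrome = 1000
Column 1 of H equals this syndrome → error at bit 1 (1-indexed).
Flip bit 1: 100001000100111 → 000001000100111
Extract data bits at positions {3,5,6,7,9,10,11,12,13,14,15}: 00100100111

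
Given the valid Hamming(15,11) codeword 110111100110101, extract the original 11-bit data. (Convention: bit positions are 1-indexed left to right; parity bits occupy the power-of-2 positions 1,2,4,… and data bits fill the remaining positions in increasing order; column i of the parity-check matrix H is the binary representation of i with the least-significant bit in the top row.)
Parity bits occupy power-of-2 positions; data bits are at positions {3,5,6,7,9,10,11,12,13,14,15} (1-indexed).
Extract: c[3]=0 c[5]=1 c[6]=1 c[7]=1 c[9]=0 c[10]=1 c[11]=1 c[12]=0 c[13]=1 c[14]=0 c[15]=1
Data = 01110110101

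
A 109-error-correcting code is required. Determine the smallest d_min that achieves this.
Correcting t errors requires d_min ≥ 2t + 1 = 2·109 + 1 = 219.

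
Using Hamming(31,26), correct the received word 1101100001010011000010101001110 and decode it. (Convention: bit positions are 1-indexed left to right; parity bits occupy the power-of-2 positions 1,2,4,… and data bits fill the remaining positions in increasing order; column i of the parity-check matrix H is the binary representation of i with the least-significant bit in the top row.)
Syndrome s = H · r^T (mod 2), r = 1101100001010011000010101001110:
  s[0] = (1010101010101010101010101010101)·(1101100001010011000010101001110) mod 2 = 1+0+0+0+1+0+0+0+0+0+0+0+0+0+1+0+0+0+0+0+1+0+1+0+1+0+0+0+1+0+0 mod 2 = 1
  s[1] = (0110011001100110011001100110011)·(1101100001010011000010101001110) mod 2 = 0+1+0+0+0+0+0+0+0+1+0+0+0+0+1+0+0+0+0+0+0+0+1+0+0+0+0+0+0+1+0 mod 2 = 1
  s[2] = (0001111000011110000111100001111)·(1101100001010011000010101001110) mod 2 = 0+0+0+1+1+0+0+0+0+0+0+1+0+0+1+0+0+0+0+0+1+0+1+0+0+0+0+1+1+1+0 mod 2 = 1
  s[3] = (0000000111111110000000011111111)·(1101100001010011000010101001110) mod 2 = 0+0+0+0+0+0+0+0+0+1+0+1+0+0+1+0+0+0+0+0+0+0+0+0+1+0+0+1+1+1+0 mod 2 = 1
  s[4] = (0000000000000001111111111111111)·(1101100001010011000010101001110) mod 2 = 0+0+0+0+0+0+0+0+0+0+0+0+0+0+0+1+0+0+0+0+1+0+1+0+1+0+0+1+1+1+0 mod 2 = 1
Syndrome = 11111
Column 31 of H equals this syndrome → error at bit 31 (1-indexed).
Flip bit 31: 1101100001010011000010101001110 → 1101100001010011000010101001111
Extract data bits at positions {3,5,6,7,9,10,11,12,13,14,15,17,18,19,20,21,22,23,24,25,26,27,28,29,30,31}: 01000101001000010101001111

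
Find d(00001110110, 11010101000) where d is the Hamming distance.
XOR = 11011011110, count of 1s = 8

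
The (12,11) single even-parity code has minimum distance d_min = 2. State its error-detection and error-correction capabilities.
Detection only: up to d_min − 1 = 1 errors.
Correction: up to ⌊(d_min − 1)/2⌋ = ⌊1/2⌋ = 0 errors.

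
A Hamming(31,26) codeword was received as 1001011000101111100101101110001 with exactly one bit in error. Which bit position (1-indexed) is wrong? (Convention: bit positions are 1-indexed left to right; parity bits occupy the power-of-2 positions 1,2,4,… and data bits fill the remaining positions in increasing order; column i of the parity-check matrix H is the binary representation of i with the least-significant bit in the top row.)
Syndrome s = H · r^T (mod 2), r = 1001011000101111100101101110001:
  s[0] = (1010101010101010101010101010101)·(1001011000101111100101101110001) mod 2 = 1+0+0+0+0+0+1+0+0+0+1+0+1+0+1+0+1+0+0+0+0+0+1+0+1+0+1+0+0+0+1 mod 2 = 0
  s[1] = (0110011001100110011001100110011)·(1001011000101111100101101110001) mod 2 = 0+0+0+0+0+1+1+0+0+0+1+0+0+1+1+0+0+0+0+0+0+1+1+0+0+1+1+0+0+0+1 mod 2 = 0
  s[2] = (0001111000011110000111100001111)·(1001011000101111100101101110001) mod 2 = 0+0+0+1+0+1+1+0+0+0+0+0+1+1+1+0+0+0+0+1+0+1+1+0+0+0+0+0+0+0+1 mod 2 = 0
  s[3] = (0000000111111110000000011111111)·(1001011000101111100101101110001) mod 2 = 0+0+0+0+0+0+0+0+0+0+1+0+1+1+1+0+0+0+0+0+0+0+0+0+1+1+1+0+0+0+1 mod 2 = 0
  s[4] = (0000000000000001111111111111111)·(1001011000101111100101101110001) mod 2 = 0+0+0+0+0+0+0+0+0+0+0+0+0+0+0+1+1+0+0+1+0+1+1+0+1+1+1+0+0+0+1 mod 2 = 1
Syndrome = 00001
Column i of H is the binary representation of i, so the syndrome is the binary index of the flipped bit.
Read s = 00001 with s[0] as LSB: 0·2^0 + 0·2^1 + 0·2^2 + 0·2^3 + 1·2^4 = 16.
Error is at bit position 16.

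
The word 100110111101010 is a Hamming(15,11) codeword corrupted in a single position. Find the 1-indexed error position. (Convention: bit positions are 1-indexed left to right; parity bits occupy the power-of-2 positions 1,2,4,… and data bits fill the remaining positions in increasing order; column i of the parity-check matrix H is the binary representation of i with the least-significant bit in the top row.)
Syndrome s = H · r^T (mod 2), r = 100110111101010:
  s[0] = (101010101010101)·(100110111101010) mod 2 = 1+0+0+0+1+0+1+0+1+0+0+0+0+0+0 mod 2 = 0
  s[1] = (011001100110011)·(100110111101010) mod 2 = 0+0+0+0+0+0+1+0+0+1+0+0+0+1+0 mod 2 = 1
  s[2] = (000111100001111)·(100110111101010) mod 2 = 0+0+0+1+1+0+1+0+0+0+0+1+0+1+0 mod 2 = 1
  s[3] = (000000011111111)·(100110111101010) mod 2 = 0+0+0+0+0+0+0+1+1+1+0+1+0+1+0 mod 2 = 1
Syndrome = 0111
Column i of H is the binary representation of i, so the syndrome is the binary index of the flipped bit.
Read s = 0111 with s[0] as LSB: 0·2^0 + 1·2^1 + 1·2^2 + 1·2^3 = 14.
Error is at bit position 14.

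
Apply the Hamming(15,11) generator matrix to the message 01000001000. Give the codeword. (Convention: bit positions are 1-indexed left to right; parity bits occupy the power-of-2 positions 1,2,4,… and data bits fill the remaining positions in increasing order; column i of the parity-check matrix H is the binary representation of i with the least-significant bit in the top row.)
Codeword c = d · G (mod 2), d = 01000001000:
  c[0] = d·G[:,0] = (01000001000)·(11011010101) mod 2 = 0+1+0+0+0+0+0+0+0+0+0 mod 2 = 1
  c[1] = d·G[:,1] = (01000001000)·(10110110011) mod 2 = 0+0+0+0+0+0+0+0+0+0+0 mod 2 = 0
  c[2] = d·G[:,2] = (01000001000)·(10000000000) mod 2 = 0+0+0+0+0+0+0+0+0+0+0 mod 2 = 0
  c[3] = d·G[:,3] = (01000001000)·(01110001111) mod 2 = 0+1+0+0+0+0+0+1+0+0+0 mod 2 = 0
  c[4] = d·G[:,4] = (01000001000)·(01000000000) mod 2 = 0+1+0+0+0+0+0+0+0+0+0 mod 2 = 1
  c[5] = d·G[:,5] = (01000001000)·(00100000000) mod 2 = 0+0+0+0+0+0+0+0+0+0+0 mod 2 = 0
  c[6] = d·G[:,6] = (01000001000)·(00010000000) mod 2 = 0+0+0+0+0+0+0+0+0+0+0 mod 2 = 0
  c[7] = d·G[:,7] = (01000001000)·(00001111111) mod 2 = 0+0+0+0+0+0+0+1+0+0+0 mod 2 = 1
  c[8] = d·G[:,8] = (01000001000)·(00001000000) mod 2 = 0+0+0+0+0+0+0+0+0+0+0 mod 2 = 0
  c[9] = d·G[:,9] = (01000001000)·(00000100000) mod 2 = 0+0+0+0+0+0+0+0+0+0+0 mod 2 = 0
  c[10] = d·G[:,10] = (01000001000)·(00000010000) mod 2 = 0+0+0+0+0+0+0+0+0+0+0 mod 2 = 0
  c[11] = d·G[:,11] = (01000001000)·(00000001000) mod 2 = 0+0+0+0+0+0+0+1+0+0+0 mod 2 = 1
  c[12] = d·G[:,12] = (01000001000)·(00000000100) mod 2 = 0+0+0+0+0+0+0+0+0+0+0 mod 2 = 0
  c[13] = d·G[:,13] = (01000001000)·(00000000010) mod 2 = 0+0+0+0+0+0+0+0+0+0+0 mod 2 = 0
  c[14] = d·G[:,14] = (01000001000)·(00000000001) mod 2 = 0+0+0+0+0+0+0+0+0+0+0 mod 2 = 0
Codeword = 100010010001000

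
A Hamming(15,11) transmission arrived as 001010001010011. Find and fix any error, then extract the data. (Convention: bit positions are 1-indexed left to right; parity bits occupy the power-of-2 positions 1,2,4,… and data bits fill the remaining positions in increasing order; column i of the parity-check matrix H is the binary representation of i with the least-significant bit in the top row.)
Syndrome s = H · r^T (mod 2), r = 001010001010011:
  s[0] = (101010101010101)·(001010001010011) mod 2 = 0+0+1+0+1+0+0+0+1+0+1+0+0+0+1 mod 2 = 1
  s[1] = (011001100110011)·(001010001010011) mod 2 = 0+0+1+0+0+0+0+0+0+0+1+0+0+1+1 mod 2 = 0
  s[2] = (000111100001111)·(001010001010011) mod 2 = 0+0+0+0+1+0+0+0+0+0+0+0+0+1+1 mod 2 = 1
  s[3] = (000000011111111)·(001010001010011) mod 2 = 0+0+0+0+0+0+0+0+1+0+1+0+0+1+1 mod 2 = 0
Syndrome = 1010
Column 5 of H equals this syndrome → error at bit 5 (1-indexed).
Flip bit 5: 001010001010011 → 001000001010011
Extract data bits at positions {3,5,6,7,9,10,11,12,13,14,15}: 10001010011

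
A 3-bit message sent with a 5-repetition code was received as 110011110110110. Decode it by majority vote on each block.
Split into 5-bit blocks and majority-vote each:
  block 1 = 11001: 3 ones, 2 zeros → 1
  block 2 = 11101: 4 ones, 1 zeros → 1
  block 3 = 10110: 3 ones, 2 zeros → 1
Decoded = 111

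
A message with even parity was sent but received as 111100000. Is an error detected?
Sum of received bits: 1+1+1+1+0+0+0+0+0 = 4; 4 mod 2 = 0. Result is 0 → no error detected.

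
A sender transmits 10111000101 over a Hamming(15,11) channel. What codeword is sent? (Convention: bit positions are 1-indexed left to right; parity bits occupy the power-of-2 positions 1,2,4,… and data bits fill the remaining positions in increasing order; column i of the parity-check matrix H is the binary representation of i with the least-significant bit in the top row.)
Codeword c = d · G (mod 2), d = 10111000101:
  c[0] = d·G[:,0] = (10111000101)·(11011010101) mod 2 = 1+0+0+1+1+0+0+0+1+0+1 mod 2 = 1
  c[1] = d·G[:,1] = (10111000101)·(10110110011) mod 2 = 1+0+1+1+0+0+0+0+0+0+1 mod 2 = 0
  c[2] = d·G[:,2] = (10111000101)·(10000000000) mod 2 = 1+0+0+0+0+0+0+0+0+0+0 mod 2 = 1
  c[3] = d·G[:,3] = (10111000101)·(01110001111) mod 2 = 0+0+1+1+0+0+0+0+1+0+1 mod 2 = 0
  c[4] = d·G[:,4] = (10111000101)·(01000000000) mod 2 = 0+0+0+0+0+0+0+0+0+0+0 mod 2 = 0
  c[5] = d·G[:,5] = (10111000101)·(00100000000) mod 2 = 0+0+1+0+0+0+0+0+0+0+0 mod 2 = 1
  c[6] = d·G[:,6] = (10111000101)·(00010000000) mod 2 = 0+0+0+1+0+0+0+0+0+0+0 mod 2 = 1
  c[7] = d·G[:,7] = (10111000101)·(00001111111) mod 2 = 0+0+0+0+1+0+0+0+1+0+1 mod 2 = 1
  c[8] = d·G[:,8] = (10111000101)·(00001000000) mod 2 = 0+0+0+0+1+0+0+0+0+0+0 mod 2 = 1
  c[9] = d·G[:,9] = (10111000101)·(00000100000) mod 2 = 0+0+0+0+0+0+0+0+0+0+0 mod 2 = 0
  c[10] = d·G[:,10] = (10111000101)·(00000010000) mod 2 = 0+0+0+0+0+0+0+0+0+0+0 mod 2 = 0
  c[11] = d·G[:,11] = (10111000101)·(00000001000) mod 2 = 0+0+0+0+0+0+0+0+0+0+0 mod 2 = 0
  c[12] = d·G[:,12] = (10111000101)·(00000000100) mod 2 = 0+0+0+0+0+0+0+0+1+0+0 mod 2 = 1
  c[13] = d·G[:,13] = (10111000101)·(00000000010) mod 2 = 0+0+0+0+0+0+0+0+0+0+0 mod 2 = 0
  c[14] = d·G[:,14] = (10111000101)·(00000000001) mod 2 = 0+0+0+0+0+0+0+0+0+0+1 mod 2 = 1
Codeword = 101001111000101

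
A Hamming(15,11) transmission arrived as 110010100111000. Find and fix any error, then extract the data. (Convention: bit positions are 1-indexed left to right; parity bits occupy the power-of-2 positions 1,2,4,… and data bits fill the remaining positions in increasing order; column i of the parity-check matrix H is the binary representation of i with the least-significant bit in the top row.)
Syndrome s = H · r^T (mod 2), r = 110010100111000:
  s[0] = (101010101010101)·(110010100111000) mod 2 = 1+0+0+0+1+0+1+0+0+0+1+0+0+0+0 mod 2 = 0
  s[1] = (011001100110011)·(110010100111000) mod 2 = 0+1+0+0+0+0+1+0+0+1+1+0+0+0+0 mod 2 = 0
  s[2] = (000111100001111)·(110010100111000) mod 2 = 0+0+0+0+1+0+1+0+0+0+0+1+0+0+0 mod 2 = 1
  s[3] = (000000011111111)·(110010100111000) mod 2 = 0+0+0+0+0+0+0+0+0+1+1+1+0+0+0 mod 2 = 1
Syndrome = 0011
Column 12 of H equals this syndrome → error at bit 12 (1-indexed).
Flip bit 12: 110010100111000 → 110010100110000
Extract data bits at positions {3,5,6,7,9,10,11,12,13,14,15}: 01010110000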